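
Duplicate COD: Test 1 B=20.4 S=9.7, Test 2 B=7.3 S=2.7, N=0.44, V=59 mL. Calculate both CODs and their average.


COD1 = (20.4 - 9.7) x 0.44 x 8000 / 59 = 638.4 mg/L
COD2 = (7.3 - 2.7) x 0.44 x 8000 / 59 = 274.4 mg/L
Average = (638.4 + 274.4) / 2 = 456.4 mg/L


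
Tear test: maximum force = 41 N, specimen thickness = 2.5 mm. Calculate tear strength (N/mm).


Tear strength = force / thickness
Tear = 41 / 2.5 = 16.4 N/mm


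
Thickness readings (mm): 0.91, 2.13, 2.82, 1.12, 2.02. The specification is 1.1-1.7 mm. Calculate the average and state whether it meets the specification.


Average = 1.80 mm
Within specification: No

Sum = 9.00
Average = 9.00 / 5 = 1.80 mm
Specification range: 1.1 to 1.7 mm
Within spec: No


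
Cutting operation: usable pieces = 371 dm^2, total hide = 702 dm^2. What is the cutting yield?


52.8%

Yield = usable / total x 100
Yield = 371 / 702 x 100 = 52.8%


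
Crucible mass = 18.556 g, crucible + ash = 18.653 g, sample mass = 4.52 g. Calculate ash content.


Ash mass = 0.097 g
Ash content = 2.15%


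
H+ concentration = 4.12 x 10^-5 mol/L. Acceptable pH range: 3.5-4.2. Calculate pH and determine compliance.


pH = 4.39
Compliant: No


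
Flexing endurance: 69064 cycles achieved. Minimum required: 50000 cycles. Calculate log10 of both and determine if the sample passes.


Achieved: log10 = 4.84
Required: log10 = 4.70
Passes: Yes


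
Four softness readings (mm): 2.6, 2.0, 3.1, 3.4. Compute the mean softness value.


Sum = 2.6 + 2.0 + 3.1 + 3.4
Mean = 11.1 / 4 = 2.78 mm


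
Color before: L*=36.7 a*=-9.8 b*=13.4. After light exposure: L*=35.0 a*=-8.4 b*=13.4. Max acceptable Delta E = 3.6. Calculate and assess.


dL = -1.7, da = 1.4, db = 0.0
dE = sqrt((-1.7)^2 + (1.4)^2 + (0.0)^2) = 2.20
Max = 3.6
Passes: Yes


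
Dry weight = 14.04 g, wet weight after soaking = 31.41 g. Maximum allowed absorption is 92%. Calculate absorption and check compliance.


Absorption = 123.7%
Compliant: No

WA = (31.41 - 14.04) / 14.04 x 100 = 123.7%
Maximum allowed: 92%
Compliant: No


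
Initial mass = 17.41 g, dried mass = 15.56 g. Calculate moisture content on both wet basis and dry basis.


Moisture lost = 17.41 - 15.56 = 1.85 g
Wet basis MC = 1.85 / 17.41 x 100 = 10.6%
Dry basis MC = 1.85 / 15.56 x 100 = 11.9%


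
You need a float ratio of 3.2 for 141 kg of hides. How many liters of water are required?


Water = hide weight x target ratio
Water = 141 x 3.2 = 451.2 L


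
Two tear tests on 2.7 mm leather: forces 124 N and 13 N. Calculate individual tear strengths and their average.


Tear 1 = 124 / 2.7 = 45.9 N/mm
Tear 2 = 13 / 2.7 = 4.8 N/mm
Average = (45.9 + 4.8) / 2 = 25.4 N/mm


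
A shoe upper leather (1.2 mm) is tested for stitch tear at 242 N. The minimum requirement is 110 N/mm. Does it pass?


STS = 242 / 1.2 = 201.7 N/mm
Minimum required: 110 N/mm
Passes: Yes


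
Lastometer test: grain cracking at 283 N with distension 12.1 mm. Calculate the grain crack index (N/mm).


23.4 N/mm

Grain crack index = force / distension
Index = 283 / 12.1 = 23.4 N/mm


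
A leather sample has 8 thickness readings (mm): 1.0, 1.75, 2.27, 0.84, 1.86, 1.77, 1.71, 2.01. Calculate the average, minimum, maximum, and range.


Average = 1.65 mm
Min = 0.84 mm
Max = 2.27 mm
Range = 1.43 mm

Sum = 13.21
Average = 13.21 / 8 = 1.65 mm
Minimum = 0.84 mm
Maximum = 2.27 mm
Range = 2.27 - 0.84 = 1.43 mm


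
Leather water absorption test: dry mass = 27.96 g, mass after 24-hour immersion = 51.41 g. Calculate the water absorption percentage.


83.9%


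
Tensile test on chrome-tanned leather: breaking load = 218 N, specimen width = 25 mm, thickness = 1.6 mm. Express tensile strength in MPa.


Cross-section = 25 x 1.6 = 40.0 mm^2
TS = 218 / 40.0 = 5.45 MPa
(1 N/mm^2 = 1 MPa)


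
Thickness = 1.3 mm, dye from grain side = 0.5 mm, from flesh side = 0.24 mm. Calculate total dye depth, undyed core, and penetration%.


Total dyed = 0.74 mm
Undyed core = 0.56 mm
Penetration = 56.9%


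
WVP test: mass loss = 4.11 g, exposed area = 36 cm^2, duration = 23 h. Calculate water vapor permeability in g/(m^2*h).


49.64 g/(m^2*h)

WVP = mass_loss / (area x time) x 10000
WVP = 4.11 / (36 x 23) x 10000
WVP = 4.11 / 828 x 10000 = 49.64 g/(m^2*h)


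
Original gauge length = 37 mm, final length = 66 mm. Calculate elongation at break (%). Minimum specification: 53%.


Extension = 66 - 37 = 29 mm
Elongation = 29 / 37 x 100 = 78.4%
Minimum required: 53%
Meets specification: Yes


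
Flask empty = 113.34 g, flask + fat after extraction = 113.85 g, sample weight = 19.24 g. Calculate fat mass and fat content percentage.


Fat mass = 0.51 g
Fat content = 2.7%

Fat mass = 113.85 - 113.34 = 0.51 g
Fat% = 0.51 / 19.24 x 100 = 2.7%


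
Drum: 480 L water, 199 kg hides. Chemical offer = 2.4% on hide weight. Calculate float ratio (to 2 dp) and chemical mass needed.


Float ratio = 480 / 199 = 2.41
Chemical = 199 x 2.4 / 100 = 4.776 kg


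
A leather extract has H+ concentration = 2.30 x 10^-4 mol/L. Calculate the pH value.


pH = -log10[H+]
pH = -log10(2.30 x 10^-4) = 3.64


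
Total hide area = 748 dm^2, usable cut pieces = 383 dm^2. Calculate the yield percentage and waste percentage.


Yield = 51.2%
Waste = 48.8%


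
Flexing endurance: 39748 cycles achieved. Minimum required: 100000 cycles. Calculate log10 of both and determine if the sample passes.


Achieved: log10 = 4.60
Required: log10 = 5.00
Passes: No

log10(39748) = 4.60
log10(100000) = 5.00
Passes: No


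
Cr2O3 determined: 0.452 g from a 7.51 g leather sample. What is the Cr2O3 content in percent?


6.02%


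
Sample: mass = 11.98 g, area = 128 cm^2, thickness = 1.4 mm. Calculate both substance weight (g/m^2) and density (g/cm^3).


Substance weight = 935.9 g/m^2
Density = 0.669 g/cm^3


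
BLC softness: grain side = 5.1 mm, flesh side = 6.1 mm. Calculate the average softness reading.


5.60 mm


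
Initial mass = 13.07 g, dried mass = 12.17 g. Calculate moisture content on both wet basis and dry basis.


Wet basis = 6.9%
Dry basis = 7.4%


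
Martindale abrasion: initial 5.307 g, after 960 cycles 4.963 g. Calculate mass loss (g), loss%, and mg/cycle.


Mass loss = 0.344 g
Loss = 6.48%
Rate = 0.358 mg/cycle

Loss = 5.307 - 4.963 = 0.344 g
Loss% = 0.344 / 5.307 x 100 = 6.48%
Rate = 0.344 / 960 x 1000 = 0.358 mg/cycle


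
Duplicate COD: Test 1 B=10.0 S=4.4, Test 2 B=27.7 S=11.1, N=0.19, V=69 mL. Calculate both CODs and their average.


COD1 = (10.0 - 4.4) x 0.19 x 8000 / 69 = 123.4 mg/L
COD2 = (27.7 - 11.1) x 0.19 x 8000 / 69 = 365.7 mg/L
Average = (123.4 + 365.7) / 2 = 244.6 mg/L


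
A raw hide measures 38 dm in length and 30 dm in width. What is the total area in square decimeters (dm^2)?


1140 dm^2


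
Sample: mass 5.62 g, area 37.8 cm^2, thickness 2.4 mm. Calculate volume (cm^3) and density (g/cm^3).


Thickness in cm = 2.4 / 10 = 0.24 cm
Volume = 37.8 x 0.24 = 9.072 cm^3
Density = 5.62 / 9.072 = 0.619 g/cm^3


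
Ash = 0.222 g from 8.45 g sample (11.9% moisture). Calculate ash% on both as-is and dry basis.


As-is ash% = 0.222 / 8.45 x 100 = 2.63%
Dry mass = 8.45 x (100 - 11.9) / 100 = 7.44445 g
Dry-basis ash% = 0.222 / 7.44445 x 100 = 2.98%


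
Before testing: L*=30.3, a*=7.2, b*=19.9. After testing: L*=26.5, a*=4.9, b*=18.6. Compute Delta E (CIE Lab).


dL = 26.5 - 30.3 = -3.8
da = 4.9 - 7.2 = -2.3
db = 18.6 - 19.9 = -1.3
dE = sqrt((-3.8)^2 + (-2.3)^2 + (-1.3)^2) = 4.63


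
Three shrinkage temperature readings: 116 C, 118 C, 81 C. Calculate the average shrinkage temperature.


105.0 C


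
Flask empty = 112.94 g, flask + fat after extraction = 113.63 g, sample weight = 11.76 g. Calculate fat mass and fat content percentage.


Fat mass = 113.63 - 112.94 = 0.69 g
Fat% = 0.69 / 11.76 x 100 = 5.9%


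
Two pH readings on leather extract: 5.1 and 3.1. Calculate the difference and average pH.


Difference = 2.0
Average pH = 4.10

Difference = |5.1 - 3.1| = 2.0
Average = (5.1 + 3.1) / 2 = 4.10


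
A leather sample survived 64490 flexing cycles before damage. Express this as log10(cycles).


4.81


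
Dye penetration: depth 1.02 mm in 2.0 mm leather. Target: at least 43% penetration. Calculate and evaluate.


Penetration = 1.02 / 2.0 x 100 = 51.0%
Target: 43%
Meets target: Yes


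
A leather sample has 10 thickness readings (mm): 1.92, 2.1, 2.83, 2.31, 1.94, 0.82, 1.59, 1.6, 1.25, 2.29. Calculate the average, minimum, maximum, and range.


Sum = 18.65
Average = 18.65 / 10 = 1.87 mm
Minimum = 0.82 mm
Maximum = 2.83 mm
Range = 2.83 - 0.82 = 2.01 mm


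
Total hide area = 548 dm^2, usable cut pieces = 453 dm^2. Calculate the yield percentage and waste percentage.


Yield = 82.7%
Waste = 17.3%

Yield = 453 / 548 x 100 = 82.7%
Waste = 548 - 453 = 95 dm^2
Waste% = 100 - 82.7 = 17.3%


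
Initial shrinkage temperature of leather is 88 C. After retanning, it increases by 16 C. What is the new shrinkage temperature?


New Ts = 88 + 16 = 104 C


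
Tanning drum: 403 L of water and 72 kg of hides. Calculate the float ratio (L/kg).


Float ratio = water / hide weight
Ratio = 403 / 72 = 5.6


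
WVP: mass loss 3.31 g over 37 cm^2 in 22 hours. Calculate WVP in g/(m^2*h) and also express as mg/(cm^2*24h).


WVP = 40.66 g/(m^2*h)
Daily rate = 97.59 mg/(cm^2*24h)

WVP = 3.31 / (37 x 22) x 10000 = 40.66 g/(m^2*h)
Mass loss in mg = 3.31 x 1000 = 3310 mg
Per cm^2 per 24h in mg: 3310 x 24 / (37 x 22) = 79440 / 814 = 97.59 mg/(cm^2*24h)


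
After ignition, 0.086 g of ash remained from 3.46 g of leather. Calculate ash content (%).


Ash% = 0.086 / 3.46 x 100
Ash% = 2.49%


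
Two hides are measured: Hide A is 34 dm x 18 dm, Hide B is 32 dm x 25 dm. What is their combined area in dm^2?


Hide A area = 34 x 18 = 612 dm^2
Hide B area = 32 x 25 = 800 dm^2
Total = 612 + 800 = 1412 dm^2


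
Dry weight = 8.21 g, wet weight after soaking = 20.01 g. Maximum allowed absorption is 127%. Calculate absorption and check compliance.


WA = (20.01 - 8.21) / 8.21 x 100 = 143.7%
Maximum allowed: 127%
Compliant: No


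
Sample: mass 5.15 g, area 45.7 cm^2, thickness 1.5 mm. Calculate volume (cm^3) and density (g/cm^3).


Thickness in cm = 1.5 / 10 = 0.15 cm
Volume = 45.7 x 0.15 = 6.855 cm^3
Density = 5.15 / 6.855 = 0.751 g/cm^3


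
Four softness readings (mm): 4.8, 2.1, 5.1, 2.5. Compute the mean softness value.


Sum = 4.8 + 2.1 + 5.1 + 2.5
Mean = 14.5 / 4 = 3.63 mm


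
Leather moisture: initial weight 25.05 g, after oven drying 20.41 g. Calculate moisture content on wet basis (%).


18.5%

Moisture = 25.05 - 20.41 = 4.64 g
MC = 4.64 / 25.05 x 100 = 18.5%


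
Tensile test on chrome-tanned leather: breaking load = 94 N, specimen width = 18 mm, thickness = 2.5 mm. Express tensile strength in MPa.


Cross-section = 18 x 2.5 = 45.0 mm^2
TS = 94 / 45.0 = 2.09 MPa
(1 N/mm^2 = 1 MPa)


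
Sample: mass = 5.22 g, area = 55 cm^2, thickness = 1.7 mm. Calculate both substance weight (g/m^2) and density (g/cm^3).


Substance weight = 949.1 g/m^2
Density = 0.558 g/cm^3

SW = 5.22 / 55 x 10000 = 949.1 g/m^2
Volume = 55 x 1.7 / 10 = 9.35 cm^3
Density = 5.22 / 9.35 = 0.558 g/cm^3


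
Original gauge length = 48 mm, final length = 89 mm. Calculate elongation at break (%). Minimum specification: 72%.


Extension = 89 - 48 = 41 mm
Elongation = 41 / 48 x 100 = 85.4%
Minimum required: 72%
Meets specification: Yes


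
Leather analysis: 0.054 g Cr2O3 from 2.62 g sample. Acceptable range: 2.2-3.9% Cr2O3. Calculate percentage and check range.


Cr2O3% = 0.054 / 2.62 x 100 = 2.06%
Acceptable range: 2.2 to 3.9%
Within range: No


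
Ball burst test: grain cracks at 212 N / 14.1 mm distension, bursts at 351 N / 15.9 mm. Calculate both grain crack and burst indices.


Crack index = 15.0 N/mm
Burst index = 22.1 N/mm


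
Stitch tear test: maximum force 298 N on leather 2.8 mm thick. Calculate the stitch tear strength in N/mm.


Stitch tear strength = force / thickness
STS = 298 / 2.8 = 106.4 N/mm


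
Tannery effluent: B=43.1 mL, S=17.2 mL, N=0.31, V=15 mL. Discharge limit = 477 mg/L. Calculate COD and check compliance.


COD = (43.1 - 17.2) x 0.31 x 8000 / 15 = 4282.1 mg/L
Limit: 477 mg/L
Compliant: No


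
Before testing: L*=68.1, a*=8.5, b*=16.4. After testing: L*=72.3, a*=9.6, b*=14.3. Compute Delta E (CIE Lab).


dL = 72.3 - 68.1 = 4.2
da = 9.6 - 8.5 = 1.1
db = 14.3 - 16.4 = -2.1
dE = sqrt((4.2)^2 + (1.1)^2 + (-2.1)^2) = 4.82


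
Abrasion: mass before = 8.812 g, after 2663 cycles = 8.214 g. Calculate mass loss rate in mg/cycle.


Mass loss = 8.812 - 8.214 = 0.598 g
Rate = 0.598 / 2663 x 1000 = 0.225 mg/cycle


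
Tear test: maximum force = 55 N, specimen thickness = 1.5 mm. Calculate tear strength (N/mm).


36.7 N/mm

Tear strength = force / thickness
Tear = 55 / 1.5 = 36.7 N/mm


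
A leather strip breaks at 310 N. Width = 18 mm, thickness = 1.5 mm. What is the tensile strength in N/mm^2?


11.48 N/mm^2

Cross-sectional area = 18 x 1.5 = 27.0 mm^2
Tensile strength = 310 / 27.0 = 11.48 N/mm^2


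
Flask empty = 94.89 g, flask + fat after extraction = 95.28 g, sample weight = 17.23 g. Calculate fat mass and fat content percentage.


Fat mass = 95.28 - 94.89 = 0.39 g
Fat% = 0.39 / 17.23 x 100 = 2.3%


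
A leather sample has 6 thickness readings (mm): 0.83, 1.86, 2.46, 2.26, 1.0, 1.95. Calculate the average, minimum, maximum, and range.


Average = 1.73 mm
Min = 0.83 mm
Max = 2.46 mm
Range = 1.63 mm


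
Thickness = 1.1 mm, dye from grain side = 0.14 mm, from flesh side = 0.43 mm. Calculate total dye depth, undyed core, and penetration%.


Total dyed = 0.14 + 0.43 = 0.57 mm
Undyed core = 1.1 - 0.57 = 0.53 mm
Penetration = 0.57 / 1.1 x 100 = 51.8%


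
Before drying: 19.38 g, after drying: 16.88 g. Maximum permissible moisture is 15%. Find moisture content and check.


MC = (19.38 - 16.88) / 19.38 x 100 = 12.9%
Maximum: 15%
Acceptable: Yes


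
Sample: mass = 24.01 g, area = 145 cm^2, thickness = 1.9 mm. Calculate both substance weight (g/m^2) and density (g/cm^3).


Substance weight = 1655.9 g/m^2
Density = 0.872 g/cm^3


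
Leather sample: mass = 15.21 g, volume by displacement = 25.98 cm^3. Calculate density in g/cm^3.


Density = mass / volume
Density = 15.21 / 25.98 = 0.585 g/cm^3


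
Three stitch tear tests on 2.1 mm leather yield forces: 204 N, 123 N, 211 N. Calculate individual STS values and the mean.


STS1 = 204 / 2.1 = 97.1 N/mm
STS2 = 123 / 2.1 = 58.6 N/mm
STS3 = 211 / 2.1 = 100.5 N/mm
Mean = (97.1 + 58.6 + 100.5) / 3 = 85.4 N/mm


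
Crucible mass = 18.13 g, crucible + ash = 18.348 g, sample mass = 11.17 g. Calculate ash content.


Ash mass = 0.218 g
Ash content = 1.95%

Ash mass = 18.348 - 18.13 = 0.218 g
Ash% = 0.218 / 11.17 x 100 = 1.95%


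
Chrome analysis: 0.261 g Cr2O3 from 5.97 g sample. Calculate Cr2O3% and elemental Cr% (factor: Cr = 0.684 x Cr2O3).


Cr2O3% = 0.261 / 5.97 x 100 = 4.37%
Cr% = 4.37 x 0.684 = 2.99%


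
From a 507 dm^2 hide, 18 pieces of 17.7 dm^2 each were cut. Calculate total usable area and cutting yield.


Total usable = 18 x 17.7 = 318.6 dm^2
Yield = 318.6 / 507 x 100 = 62.8%


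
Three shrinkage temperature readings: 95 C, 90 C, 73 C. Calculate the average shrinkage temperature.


86.0 C

Average = (95 + 90 + 73) / 3
Average = 258 / 3 = 86.0 C


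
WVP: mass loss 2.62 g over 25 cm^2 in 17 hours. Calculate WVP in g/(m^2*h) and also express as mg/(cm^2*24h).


WVP = 61.65 g/(m^2*h)
Daily rate = 147.95 mg/(cm^2*24h)

WVP = 2.62 / (25 x 17) x 10000 = 61.65 g/(m^2*h)
Mass loss in mg = 2.62 x 1000 = 2620 mg
Per cm^2 per 24h in mg: 2620 x 24 / (25 x 17) = 62880 / 425 = 147.95 mg/(cm^2*24h)


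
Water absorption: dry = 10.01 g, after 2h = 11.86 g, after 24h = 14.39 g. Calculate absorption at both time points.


WA (2h) = (11.86 - 10.01) / 10.01 x 100 = 18.5%
WA (24h) = (14.39 - 10.01) / 10.01 x 100 = 43.8%


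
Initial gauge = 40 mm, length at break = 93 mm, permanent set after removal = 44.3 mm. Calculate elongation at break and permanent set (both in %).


Elongation at break = (93 - 40) / 40 x 100 = 132.5%
Permanent set = (44.3 - 40) / 40 x 100 = 10.8%


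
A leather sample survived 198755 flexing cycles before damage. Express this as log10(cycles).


log10(198755) = 5.30


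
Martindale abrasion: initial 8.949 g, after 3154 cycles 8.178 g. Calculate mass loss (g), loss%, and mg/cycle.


Mass loss = 0.771 g
Loss = 8.62%
Rate = 0.244 mg/cycle


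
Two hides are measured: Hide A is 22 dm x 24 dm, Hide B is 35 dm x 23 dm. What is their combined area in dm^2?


1333 dm^2


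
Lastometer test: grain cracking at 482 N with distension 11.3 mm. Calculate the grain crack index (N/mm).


42.7 N/mm

Grain crack index = force / distension
Index = 482 / 11.3 = 42.7 N/mm


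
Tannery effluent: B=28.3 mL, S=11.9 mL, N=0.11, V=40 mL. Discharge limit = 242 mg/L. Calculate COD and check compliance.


COD = (28.3 - 11.9) x 0.11 x 8000 / 40 = 360.8 mg/L
Limit: 242 mg/L
Compliant: No


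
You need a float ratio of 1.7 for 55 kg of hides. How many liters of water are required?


93.5 L

Water = hide weight x target ratio
Water = 55 x 1.7 = 93.5 L


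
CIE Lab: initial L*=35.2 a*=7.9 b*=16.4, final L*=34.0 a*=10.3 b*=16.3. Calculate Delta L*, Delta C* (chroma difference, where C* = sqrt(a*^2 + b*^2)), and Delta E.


Delta L* = 34.0 - 35.2 = -1.2
C1* = sqrt((7.9)^2 + (16.4)^2) = 18.204
C2* = sqrt((10.3)^2 + (16.3)^2) = 19.282
Delta C* = 19.282 - 18.204 = 1.08
Delta E = sqrt((-1.2)^2 + (2.4)^2 + (-0.1)^2) = 2.69


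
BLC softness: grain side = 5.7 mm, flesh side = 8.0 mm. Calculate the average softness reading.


6.85 mm

Average = (5.7 + 8.0) / 2
Average = 6.85 mm


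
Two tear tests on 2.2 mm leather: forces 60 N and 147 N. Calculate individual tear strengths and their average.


Tear 1 = 27.3 N/mm
Tear 2 = 66.8 N/mm
Average = 47.1 N/mm

Tear 1 = 60 / 2.2 = 27.3 N/mm
Tear 2 = 147 / 2.2 = 66.8 N/mm
Average = (27.3 + 66.8) / 2 = 47.1 N/mm


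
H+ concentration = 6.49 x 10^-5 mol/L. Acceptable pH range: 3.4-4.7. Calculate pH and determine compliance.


pH = -log10(6.49 x 10^-5) = 4.19
Range: 3.4 to 4.7
Compliant: Yes


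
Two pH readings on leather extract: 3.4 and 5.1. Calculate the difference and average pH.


Difference = |3.4 - 5.1| = 1.7
Average = (3.4 + 5.1) / 2 = 4.25


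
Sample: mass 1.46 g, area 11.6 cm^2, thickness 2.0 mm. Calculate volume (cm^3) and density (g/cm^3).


Thickness in cm = 2.0 / 10 = 0.20 cm
Volume = 11.6 x 0.20 = 2.320 cm^3
Density = 1.46 / 2.320 = 0.629 g/cm^3


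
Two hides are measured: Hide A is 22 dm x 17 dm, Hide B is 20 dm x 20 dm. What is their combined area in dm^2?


774 dm^2

Hide A area = 22 x 17 = 374 dm^2
Hide B area = 20 x 20 = 400 dm^2
Total = 374 + 400 = 774 dm^2


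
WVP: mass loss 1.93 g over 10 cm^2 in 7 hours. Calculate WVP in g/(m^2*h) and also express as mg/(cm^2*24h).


WVP = 1.93 / (10 x 7) x 10000 = 275.71 g/(m^2*h)
Mass loss in mg = 1.93 x 1000 = 1930 mg
Per cm^2 per 24h in mg: 1930 x 24 / (10 x 7) = 46320 / 70 = 661.71 mg/(cm^2*24h)


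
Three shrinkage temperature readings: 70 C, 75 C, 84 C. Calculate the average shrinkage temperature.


76.3 C

Average = (70 + 75 + 84) / 3
Average = 229 / 3 = 76.3 C


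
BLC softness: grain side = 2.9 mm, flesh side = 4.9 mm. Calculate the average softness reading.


3.90 mm


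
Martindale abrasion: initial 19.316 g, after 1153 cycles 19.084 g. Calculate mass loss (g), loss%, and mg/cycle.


Mass loss = 0.232 g
Loss = 1.20%
Rate = 0.201 mg/cycle

Loss = 19.316 - 19.084 = 0.232 g
Loss% = 0.232 / 19.316 x 100 = 1.20%
Rate = 0.232 / 1153 x 1000 = 0.201 mg/cycle


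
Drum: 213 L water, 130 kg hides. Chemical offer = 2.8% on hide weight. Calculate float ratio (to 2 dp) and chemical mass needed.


Float ratio = 1.64
Chemical needed = 3.64 kg


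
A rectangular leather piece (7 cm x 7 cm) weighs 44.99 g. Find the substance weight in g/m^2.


9181.6 g/m^2

Area = 7 x 7 = 49 cm^2
SW = 44.99 / 49 x 10000 = 9181.6 g/m^2


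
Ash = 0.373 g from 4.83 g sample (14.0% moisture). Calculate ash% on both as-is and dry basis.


As-is ash% = 0.373 / 4.83 x 100 = 7.72%
Dry mass = 4.83 x (100 - 14.0) / 100 = 4.1538 g
Dry-basis ash% = 0.373 / 4.1538 x 100 = 8.98%


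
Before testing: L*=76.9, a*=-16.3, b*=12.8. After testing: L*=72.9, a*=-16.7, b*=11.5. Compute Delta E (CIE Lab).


dL = 72.9 - 76.9 = -4.0
da = -16.7 - (-16.3) = -0.4
db = 11.5 - 12.8 = -1.3
dE = sqrt((-4.0)^2 + (-0.4)^2 + (-1.3)^2) = 4.22


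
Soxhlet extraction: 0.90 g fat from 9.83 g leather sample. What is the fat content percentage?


9.2%


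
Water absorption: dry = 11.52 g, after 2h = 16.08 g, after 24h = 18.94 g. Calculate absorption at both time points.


WA (2h) = (16.08 - 11.52) / 11.52 x 100 = 39.6%
WA (24h) = (18.94 - 11.52) / 11.52 x 100 = 64.4%


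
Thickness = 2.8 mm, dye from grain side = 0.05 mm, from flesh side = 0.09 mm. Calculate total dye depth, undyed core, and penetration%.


Total dyed = 0.14 mm
Undyed core = 2.66 mm
Penetration = 5.0%

Total dyed = 0.05 + 0.09 = 0.14 mm
Undyed core = 2.8 - 0.14 = 2.66 mm
Penetration = 0.14 / 2.8 x 100 = 5.0%


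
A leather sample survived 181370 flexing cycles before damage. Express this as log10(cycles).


5.26

log10(181370) = 5.26


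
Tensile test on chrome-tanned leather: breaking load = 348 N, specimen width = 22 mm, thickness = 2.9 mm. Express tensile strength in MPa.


Cross-section = 22 x 2.9 = 63.8 mm^2
TS = 348 / 63.8 = 5.45 MPa
(1 N/mm^2 = 1 MPa)


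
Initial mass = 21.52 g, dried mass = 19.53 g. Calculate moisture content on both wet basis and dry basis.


Wet basis = 9.2%
Dry basis = 10.2%

Moisture lost = 21.52 - 19.53 = 1.99 g
Wet basis MC = 1.99 / 21.52 x 100 = 9.2%
Dry basis MC = 1.99 / 19.53 x 100 = 10.2%


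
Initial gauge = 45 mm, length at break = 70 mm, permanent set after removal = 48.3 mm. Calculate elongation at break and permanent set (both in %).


Elongation at break = 55.6%
Permanent set = 7.3%

Elongation at break = (70 - 45) / 45 x 100 = 55.6%
Permanent set = (48.3 - 45) / 45 x 100 = 7.3%


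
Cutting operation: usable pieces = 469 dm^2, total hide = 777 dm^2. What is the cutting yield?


60.4%


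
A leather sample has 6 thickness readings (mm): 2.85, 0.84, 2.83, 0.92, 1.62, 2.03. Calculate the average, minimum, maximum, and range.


Average = 1.85 mm
Min = 0.84 mm
Max = 2.85 mm
Range = 2.01 mm

Sum = 11.09
Average = 11.09 / 6 = 1.85 mm
Minimum = 0.84 mm
Maximum = 2.85 mm
Range = 2.85 - 0.84 = 2.01 mm


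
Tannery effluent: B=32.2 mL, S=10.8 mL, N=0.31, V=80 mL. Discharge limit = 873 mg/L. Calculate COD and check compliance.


COD = 663.4 mg/L
Compliant: Yes


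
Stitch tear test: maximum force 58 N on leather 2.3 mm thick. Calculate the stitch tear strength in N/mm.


Stitch tear strength = force / thickness
STS = 58 / 2.3 = 25.2 N/mm


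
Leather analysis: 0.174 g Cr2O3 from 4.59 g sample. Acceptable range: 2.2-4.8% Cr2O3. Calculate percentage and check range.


Cr2O3% = 0.174 / 4.59 x 100 = 3.79%
Acceptable range: 2.2 to 4.8%
Within range: Yes


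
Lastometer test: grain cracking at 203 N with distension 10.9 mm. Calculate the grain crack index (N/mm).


Grain crack index = force / distension
Index = 203 / 10.9 = 18.6 N/mm


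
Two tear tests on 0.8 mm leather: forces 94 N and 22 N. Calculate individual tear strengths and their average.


Tear 1 = 117.5 N/mm
Tear 2 = 27.5 N/mm
Average = 72.5 N/mm


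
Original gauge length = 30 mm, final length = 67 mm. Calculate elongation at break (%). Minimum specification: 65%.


Extension = 67 - 30 = 37 mm
Elongation = 37 / 30 x 100 = 123.3%
Minimum required: 65%
Meets specification: Yes


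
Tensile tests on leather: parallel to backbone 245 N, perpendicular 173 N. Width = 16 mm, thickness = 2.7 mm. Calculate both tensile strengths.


Parallel = 5.67 N/mm^2
Perpendicular = 4.00 N/mm^2


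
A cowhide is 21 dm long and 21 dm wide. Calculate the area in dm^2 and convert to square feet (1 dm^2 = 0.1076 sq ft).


Area = 21 x 21 = 441 dm^2
Conversion: 441 x 0.1076 = 47.45 sq ft


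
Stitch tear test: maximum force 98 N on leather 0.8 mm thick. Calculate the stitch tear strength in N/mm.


122.5 N/mm

Stitch tear strength = force / thickness
STS = 98 / 0.8 = 122.5 N/mm


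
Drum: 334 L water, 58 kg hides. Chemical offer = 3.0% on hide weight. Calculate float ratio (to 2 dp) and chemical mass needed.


Float ratio = 5.76
Chemical needed = 1.74 kg

Float ratio = 334 / 58 = 5.76
Chemical = 58 x 3.0 / 100 = 1.74 kg


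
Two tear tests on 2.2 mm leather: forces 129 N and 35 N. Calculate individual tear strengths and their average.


Tear 1 = 129 / 2.2 = 58.6 N/mm
Tear 2 = 35 / 2.2 = 15.9 N/mm
Average = (58.6 + 15.9) / 2 = 37.3 N/mm


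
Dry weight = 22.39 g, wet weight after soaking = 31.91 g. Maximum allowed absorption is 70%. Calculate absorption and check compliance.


WA = (31.91 - 22.39) / 22.39 x 100 = 42.5%
Maximum allowed: 70%
Compliant: Yes


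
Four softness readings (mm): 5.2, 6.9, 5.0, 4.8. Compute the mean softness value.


Sum = 5.2 + 6.9 + 5.0 + 4.8
Mean = 21.9 / 4 = 5.48 mm


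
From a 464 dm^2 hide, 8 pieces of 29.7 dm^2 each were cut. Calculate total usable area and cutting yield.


Usable area = 237.6 dm^2
Yield = 51.2%


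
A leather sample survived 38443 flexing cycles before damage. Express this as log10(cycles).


4.58

log10(38443) = 4.58


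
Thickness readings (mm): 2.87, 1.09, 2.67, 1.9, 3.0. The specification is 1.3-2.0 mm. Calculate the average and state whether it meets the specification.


Average = 2.31 mm
Within specification: No


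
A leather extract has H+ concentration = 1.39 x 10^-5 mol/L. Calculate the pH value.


pH = 4.86

pH = -log10[H+]
pH = -log10(1.39 x 10^-5) = 4.86


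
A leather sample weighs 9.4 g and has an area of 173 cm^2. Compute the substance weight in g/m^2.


Substance weight = mass / area x 10000
SW = 9.4 / 173 x 10000
SW = 543.4 g/m^2


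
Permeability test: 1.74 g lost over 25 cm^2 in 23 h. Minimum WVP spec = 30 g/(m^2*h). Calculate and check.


WVP = 30.26 g/(m^2*h)
Meets specification: Yes

WVP = 1.74 / (25 x 23) x 10000 = 30.26 g/(m^2*h)
Minimum: 30 g/(m^2*h)
Meets spec: Yes


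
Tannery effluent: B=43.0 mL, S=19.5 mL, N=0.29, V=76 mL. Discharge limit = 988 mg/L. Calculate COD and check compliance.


COD = 717.4 mg/L
Compliant: Yes

COD = (43.0 - 19.5) x 0.29 x 8000 / 76 = 717.4 mg/L
Limit: 988 mg/L
Compliant: Yes


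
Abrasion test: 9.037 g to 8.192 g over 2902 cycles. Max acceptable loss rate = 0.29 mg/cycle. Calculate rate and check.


Loss = 9.037 - 8.192 = 0.845 g
Rate = 0.845 g / 2902 cycles x 1000 = 0.291 mg/cycle
Max = 0.29 mg/cycle
Passes: No


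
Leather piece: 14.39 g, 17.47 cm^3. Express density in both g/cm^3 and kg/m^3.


Density = 14.39 / 17.47 = 0.824 g/cm^3
Convert: 0.824 x 1000 = 824 kg/m^3


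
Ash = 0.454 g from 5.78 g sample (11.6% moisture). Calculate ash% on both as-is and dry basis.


As-is ash% = 0.454 / 5.78 x 100 = 7.85%
Dry mass = 5.78 x (100 - 11.6) / 100 = 5.10952 g
Dry-basis ash% = 0.454 / 5.10952 x 100 = 8.89%


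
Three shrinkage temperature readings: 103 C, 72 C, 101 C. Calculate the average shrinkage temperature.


Average = (103 + 72 + 101) / 3
Average = 276 / 3 = 92.0 C


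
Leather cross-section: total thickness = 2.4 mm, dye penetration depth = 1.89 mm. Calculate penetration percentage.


Penetration% = 1.89 / 2.4 x 100
Penetration = 78.8%


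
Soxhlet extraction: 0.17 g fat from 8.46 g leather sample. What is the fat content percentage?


Fat content = 0.17 / 8.46 x 100
Fat = 2.0%


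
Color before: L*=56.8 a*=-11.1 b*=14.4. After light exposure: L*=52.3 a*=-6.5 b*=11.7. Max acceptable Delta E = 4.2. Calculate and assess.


Delta E = 6.98
Passes: No


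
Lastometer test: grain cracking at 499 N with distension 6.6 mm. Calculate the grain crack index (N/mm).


Grain crack index = force / distension
Index = 499 / 6.6 = 75.6 N/mm


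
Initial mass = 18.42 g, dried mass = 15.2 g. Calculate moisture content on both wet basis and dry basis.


Moisture lost = 18.42 - 15.2 = 3.22 g
Wet basis MC = 3.22 / 18.42 x 100 = 17.5%
Dry basis MC = 3.22 / 15.2 x 100 = 21.2%


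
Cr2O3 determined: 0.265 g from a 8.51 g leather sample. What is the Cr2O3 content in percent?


Cr2O3% = 0.265 / 8.51 x 100
Cr2O3% = 3.11%


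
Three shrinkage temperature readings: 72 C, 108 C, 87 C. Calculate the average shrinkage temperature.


89.0 C

Average = (72 + 108 + 87) / 3
Average = 267 / 3 = 89.0 C


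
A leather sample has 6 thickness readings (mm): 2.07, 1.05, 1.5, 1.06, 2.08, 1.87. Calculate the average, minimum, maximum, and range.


Sum = 9.63
Average = 9.63 / 6 = 1.61 mm
Minimum = 1.05 mm
Maximum = 2.08 mm
Range = 2.08 - 1.05 = 1.03 mm


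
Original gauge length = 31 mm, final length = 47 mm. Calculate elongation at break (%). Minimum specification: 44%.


Extension = 47 - 31 = 16 mm
Elongation = 16 / 31 x 100 = 51.6%
Minimum required: 44%
Meets specification: Yes


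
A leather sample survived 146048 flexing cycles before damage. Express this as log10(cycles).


log10(146048) = 5.16


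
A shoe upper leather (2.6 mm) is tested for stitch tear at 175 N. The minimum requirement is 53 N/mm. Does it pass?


STS = 67.3 N/mm
Passes: Yes


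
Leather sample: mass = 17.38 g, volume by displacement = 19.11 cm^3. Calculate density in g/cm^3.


0.909 g/cm^3


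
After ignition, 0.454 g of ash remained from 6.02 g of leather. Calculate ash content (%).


Ash% = 0.454 / 6.02 x 100
Ash% = 7.54%


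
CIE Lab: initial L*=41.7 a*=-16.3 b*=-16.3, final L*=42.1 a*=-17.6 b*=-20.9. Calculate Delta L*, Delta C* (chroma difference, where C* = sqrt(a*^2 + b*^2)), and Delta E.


Delta L* = 42.1 - 41.7 = 0.4
C1* = sqrt((-16.3)^2 + (-16.3)^2) = 23.052
C2* = sqrt((-17.6)^2 + (-20.9)^2) = 27.323
Delta C* = 27.323 - 23.052 = 4.27
Delta E = sqrt((0.4)^2 + (-1.3)^2 + (-4.6)^2) = 4.80


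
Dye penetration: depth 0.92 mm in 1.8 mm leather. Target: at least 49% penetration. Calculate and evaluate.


Penetration = 0.92 / 1.8 x 100 = 51.1%
Target: 49%
Meets target: Yes


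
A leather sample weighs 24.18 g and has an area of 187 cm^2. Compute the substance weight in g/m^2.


1293.0 g/m^2

Substance weight = mass / area x 10000
SW = 24.18 / 187 x 10000
SW = 1293.0 g/m^2


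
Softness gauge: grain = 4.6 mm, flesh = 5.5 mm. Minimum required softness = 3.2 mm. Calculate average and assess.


Average = (4.6 + 5.5) / 2 = 5.05 mm
Minimum = 3.2 mm
Meets requirement: Yes


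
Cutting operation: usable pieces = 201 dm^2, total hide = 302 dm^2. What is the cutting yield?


Yield = usable / total x 100
Yield = 201 / 302 x 100 = 66.6%


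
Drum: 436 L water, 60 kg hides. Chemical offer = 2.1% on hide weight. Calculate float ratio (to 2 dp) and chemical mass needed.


Float ratio = 436 / 60 = 7.27
Chemical = 60 x 2.1 / 100 = 1.26 kg


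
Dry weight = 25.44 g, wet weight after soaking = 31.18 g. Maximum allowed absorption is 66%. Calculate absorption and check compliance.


Absorption = 22.6%
Compliant: Yes

WA = (31.18 - 25.44) / 25.44 x 100 = 22.6%
Maximum allowed: 66%
Compliant: Yes


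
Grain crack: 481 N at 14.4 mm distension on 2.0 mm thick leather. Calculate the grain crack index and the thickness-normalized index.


Crack index = 33.4 N/mm
Normalized index = 16.7 N/mm per mm

Crack index = 481 / 14.4 = 33.4 N/mm
Normalized = 33.4 / 2.0 = 16.7 N/mm per mm


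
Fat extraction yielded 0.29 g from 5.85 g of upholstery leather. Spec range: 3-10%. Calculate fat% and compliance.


Fat content = 5.0%
Compliant: Yes


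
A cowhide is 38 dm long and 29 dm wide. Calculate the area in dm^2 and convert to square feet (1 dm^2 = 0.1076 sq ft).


Area = 38 x 29 = 1102 dm^2
Conversion: 1102 x 0.1076 = 118.58 sq ft


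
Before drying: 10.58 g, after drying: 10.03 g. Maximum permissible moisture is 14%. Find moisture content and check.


Moisture content = 5.2%
Acceptable: Yes

MC = (10.58 - 10.03) / 10.58 x 100 = 5.2%
Maximum: 14%
Acceptable: Yes


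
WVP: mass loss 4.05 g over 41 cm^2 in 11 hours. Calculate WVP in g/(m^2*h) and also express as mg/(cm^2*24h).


WVP = 89.80 g/(m^2*h)
Daily rate = 215.52 mg/(cm^2*24h)


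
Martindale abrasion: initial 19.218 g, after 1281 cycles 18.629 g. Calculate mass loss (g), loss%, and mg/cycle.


Mass loss = 0.589 g
Loss = 3.06%
Rate = 0.460 mg/cycle

Loss = 19.218 - 18.629 = 0.589 g
Loss% = 0.589 / 19.218 x 100 = 3.06%
Rate = 0.589 / 1281 x 1000 = 0.460 mg/cycle


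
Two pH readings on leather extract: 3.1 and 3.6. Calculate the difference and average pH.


Difference = 0.5
Average pH = 3.35


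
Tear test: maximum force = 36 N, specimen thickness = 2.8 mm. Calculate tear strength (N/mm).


12.9 N/mm

Tear strength = force / thickness
Tear = 36 / 2.8 = 12.9 N/mm


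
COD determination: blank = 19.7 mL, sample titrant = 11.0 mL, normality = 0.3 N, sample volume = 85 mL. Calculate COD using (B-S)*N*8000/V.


COD = (19.7 - 11.0) x 0.3 x 8000 / 85
COD = 8.7 x 0.3 x 8000 / 85
COD = 245.6 mg/L


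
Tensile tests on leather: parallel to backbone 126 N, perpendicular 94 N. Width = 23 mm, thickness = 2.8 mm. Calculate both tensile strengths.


Parallel = 1.96 N/mm^2
Perpendicular = 1.46 N/mm^2

Area = 23 x 2.8 = 64.4 mm^2
TS (parallel) = 126 / 64.4 = 1.96 N/mm^2
TS (perpendicular) = 94 / 64.4 = 1.46 N/mm^2


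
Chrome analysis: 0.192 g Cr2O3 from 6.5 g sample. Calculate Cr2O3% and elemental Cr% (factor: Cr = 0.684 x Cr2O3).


Cr2O3 = 2.95%
Cr = 2.02%


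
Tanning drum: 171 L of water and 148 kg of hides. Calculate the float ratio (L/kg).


Float ratio = water / hide weight
Ratio = 171 / 148 = 1.2


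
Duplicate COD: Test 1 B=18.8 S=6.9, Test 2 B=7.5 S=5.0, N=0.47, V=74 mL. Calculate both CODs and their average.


COD1 = 604.6 mg/L
COD2 = 127.0 mg/L
Average = 365.8 mg/L

COD1 = (18.8 - 6.9) x 0.47 x 8000 / 74 = 604.6 mg/L
COD2 = (7.5 - 5.0) x 0.47 x 8000 / 74 = 127.0 mg/L
Average = (604.6 + 127.0) / 2 = 365.8 mg/L


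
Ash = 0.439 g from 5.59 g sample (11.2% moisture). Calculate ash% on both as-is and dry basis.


As-is ash% = 0.439 / 5.59 x 100 = 7.85%
Dry mass = 5.59 x (100 - 11.2) / 100 = 4.96392 g
Dry-basis ash% = 0.439 / 4.96392 x 100 = 8.84%


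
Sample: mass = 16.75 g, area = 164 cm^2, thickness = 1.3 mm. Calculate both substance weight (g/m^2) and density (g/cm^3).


Substance weight = 1021.3 g/m^2
Density = 0.786 g/cm^3

SW = 16.75 / 164 x 10000 = 1021.3 g/m^2
Volume = 164 x 1.3 / 10 = 21.32 cm^3
Density = 16.75 / 21.32 = 0.786 g/cm^3


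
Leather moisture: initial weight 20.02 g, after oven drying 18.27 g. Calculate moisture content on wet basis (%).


8.7%


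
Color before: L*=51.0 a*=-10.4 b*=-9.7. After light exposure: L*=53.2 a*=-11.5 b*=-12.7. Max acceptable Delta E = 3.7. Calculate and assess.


Delta E = 3.88
Passes: No

dL = 2.2, da = -1.1, db = -3.0
dE = sqrt((2.2)^2 + (-1.1)^2 + (-3.0)^2) = 3.88
Max = 3.7
Passes: No


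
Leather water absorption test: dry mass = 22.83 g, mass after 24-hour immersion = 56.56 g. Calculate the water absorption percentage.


147.7%


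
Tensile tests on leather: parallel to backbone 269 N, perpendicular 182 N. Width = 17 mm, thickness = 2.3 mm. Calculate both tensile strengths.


Parallel = 6.88 N/mm^2
Perpendicular = 4.65 N/mm^2


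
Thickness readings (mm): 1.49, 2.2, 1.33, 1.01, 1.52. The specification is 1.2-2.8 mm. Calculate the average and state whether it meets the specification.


Sum = 7.55
Average = 7.55 / 5 = 1.51 mm
Specification range: 1.2 to 2.8 mm
Within spec: Yes


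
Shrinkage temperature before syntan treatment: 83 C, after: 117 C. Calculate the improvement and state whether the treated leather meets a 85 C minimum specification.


Improvement = 117 - 83 = 34 C
Spec check: 117 C >= 85 C? Yes


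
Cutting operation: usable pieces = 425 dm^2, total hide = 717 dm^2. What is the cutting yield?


Yield = usable / total x 100
Yield = 425 / 717 x 100 = 59.3%


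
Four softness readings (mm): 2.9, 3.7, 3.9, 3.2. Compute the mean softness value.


Sum = 2.9 + 3.7 + 3.9 + 3.2
Mean = 13.7 / 4 = 3.43 mm


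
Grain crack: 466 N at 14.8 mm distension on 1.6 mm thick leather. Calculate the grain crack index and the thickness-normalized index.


Crack index = 466 / 14.8 = 31.5 N/mm
Normalized = 31.5 / 1.6 = 19.7 N/mm per mm


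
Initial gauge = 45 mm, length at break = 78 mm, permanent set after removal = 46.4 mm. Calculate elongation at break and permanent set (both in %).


Elongation at break = 73.3%
Permanent set = 3.1%


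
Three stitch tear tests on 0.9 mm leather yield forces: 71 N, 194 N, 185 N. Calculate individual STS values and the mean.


STS1 = 71 / 0.9 = 78.9 N/mm
STS2 = 194 / 0.9 = 215.6 N/mm
STS3 = 185 / 0.9 = 205.6 N/mm
Mean = (78.9 + 215.6 + 205.6) / 3 = 166.7 N/mm


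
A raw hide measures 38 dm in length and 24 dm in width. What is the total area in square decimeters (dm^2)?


912 dm^2


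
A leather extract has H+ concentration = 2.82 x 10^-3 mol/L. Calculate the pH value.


pH = -log10[H+]
pH = -log10(2.82 x 10^-3) = 2.55


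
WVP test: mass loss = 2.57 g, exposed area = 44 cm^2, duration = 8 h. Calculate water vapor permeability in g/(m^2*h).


73.01 g/(m^2*h)

WVP = mass_loss / (area x time) x 10000
WVP = 2.57 / (44 x 8) x 10000
WVP = 2.57 / 352 x 10000 = 73.01 g/(m^2*h)


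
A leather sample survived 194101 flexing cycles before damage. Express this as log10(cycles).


log10(194101) = 5.29


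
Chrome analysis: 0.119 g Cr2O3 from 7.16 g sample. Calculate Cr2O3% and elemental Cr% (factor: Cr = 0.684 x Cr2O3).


Cr2O3% = 0.119 / 7.16 x 100 = 1.66%
Cr% = 1.66 x 0.684 = 1.14%


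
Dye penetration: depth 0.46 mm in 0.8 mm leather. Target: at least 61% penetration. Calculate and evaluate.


Penetration = 57.5%
Meets target: No


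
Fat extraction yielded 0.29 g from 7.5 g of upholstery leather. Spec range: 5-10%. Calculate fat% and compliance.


Fat% = 0.29 / 7.5 x 100 = 3.9%
Spec range: 5-10%
Compliant: No


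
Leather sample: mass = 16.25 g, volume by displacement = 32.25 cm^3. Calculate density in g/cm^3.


Density = mass / volume
Density = 16.25 / 32.25 = 0.504 g/cm^3


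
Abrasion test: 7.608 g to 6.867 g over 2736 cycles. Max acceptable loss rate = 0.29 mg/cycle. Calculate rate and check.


Rate = 0.271 mg/cycle
Passes: Yes

Loss = 7.608 - 6.867 = 0.741 g
Rate = 0.741 g / 2736 cycles x 1000 = 0.271 mg/cycle
Max = 0.29 mg/cycle
Passes: Yes


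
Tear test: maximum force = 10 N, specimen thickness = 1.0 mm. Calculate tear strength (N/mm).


Tear strength = force / thickness
Tear = 10 / 1.0 = 10.0 N/mm


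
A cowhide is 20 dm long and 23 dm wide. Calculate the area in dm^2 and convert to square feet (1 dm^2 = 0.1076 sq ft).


Area = 20 x 23 = 460 dm^2
Conversion: 460 x 0.1076 = 49.50 sq ft


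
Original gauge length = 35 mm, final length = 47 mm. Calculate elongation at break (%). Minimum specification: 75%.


Elongation = 34.3%
Meets spec: No

Extension = 47 - 35 = 12 mm
Elongation = 12 / 35 x 100 = 34.3%
Minimum required: 75%
Meets specification: No


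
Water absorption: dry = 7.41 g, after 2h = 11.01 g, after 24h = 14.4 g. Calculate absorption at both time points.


2h absorption = 48.6%
24h absorption = 94.3%
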